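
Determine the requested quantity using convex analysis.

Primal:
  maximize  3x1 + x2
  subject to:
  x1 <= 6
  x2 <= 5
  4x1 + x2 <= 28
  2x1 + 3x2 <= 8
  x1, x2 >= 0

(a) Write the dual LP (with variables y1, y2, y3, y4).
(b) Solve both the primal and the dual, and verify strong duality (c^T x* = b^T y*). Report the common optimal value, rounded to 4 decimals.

The standard primal-dual pair for 'max c^T x s.t. A x <= b, x >= 0' is:
  Dual:  min b^T y  s.t.  A^T y >= c,  y >= 0.

So the dual LP is:
  minimize  6y1 + 5y2 + 28y3 + 8y4
  subject to:
    y1 + 4y3 + 2y4 >= 3
    y2 + y3 + 3y4 >= 1
    y1, y2, y3, y4 >= 0

Solving the primal: x* = (4, 0).
  primal value c^T x* = 12.
Solving the dual: y* = (0, 0, 0, 1.5).
  dual value b^T y* = 12.
Strong duality: c^T x* = b^T y*. Confirmed.

12


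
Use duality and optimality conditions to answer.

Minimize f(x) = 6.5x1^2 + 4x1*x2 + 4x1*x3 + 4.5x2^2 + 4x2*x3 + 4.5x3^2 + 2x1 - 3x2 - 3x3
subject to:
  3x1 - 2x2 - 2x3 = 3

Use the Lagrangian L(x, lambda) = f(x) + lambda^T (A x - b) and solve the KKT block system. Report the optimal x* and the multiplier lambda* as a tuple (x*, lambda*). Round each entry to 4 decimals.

Form the Lagrangian:
  L(x, lambda) = (1/2) x^T Q x + c^T x + lambda^T (A x - b)
Stationarity (grad_x L = 0): Q x + c + A^T lambda = 0.
Primal feasibility: A x = b.

This gives the KKT block system:
  [ Q   A^T ] [ x     ]   [-c ]
  [ A    0  ] [ lambda ] = [ b ]

Solving the linear system:
  x*      = (0.5836, -0.3123, -0.3123)
  lambda* = (-2.3628)
  f(x*)   = 5.0647

x* = (0.5836, -0.3123, -0.3123), lambda* = (-2.3628)


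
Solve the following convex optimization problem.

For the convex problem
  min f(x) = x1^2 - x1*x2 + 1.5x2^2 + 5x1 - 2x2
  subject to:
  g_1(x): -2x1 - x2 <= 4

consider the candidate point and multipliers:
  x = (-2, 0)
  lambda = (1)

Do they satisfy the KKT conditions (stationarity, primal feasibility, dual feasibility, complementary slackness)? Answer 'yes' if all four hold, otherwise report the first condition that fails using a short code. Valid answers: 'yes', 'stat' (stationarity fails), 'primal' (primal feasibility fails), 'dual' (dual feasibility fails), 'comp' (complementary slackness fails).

Gradient of f: grad f(x) = Q x + c = (1, 0)
Constraint values g_i(x) = a_i^T x - b_i:
  g_1((-2, 0)) = 0
Stationarity residual: grad f(x) + sum_i lambda_i a_i = (-1, -1)
  -> stationarity FAILS
Primal feasibility (all g_i <= 0): OK
Dual feasibility (all lambda_i >= 0): OK
Complementary slackness (lambda_i * g_i(x) = 0 for all i): OK

Verdict: the first failing condition is stationarity -> stat.

stat


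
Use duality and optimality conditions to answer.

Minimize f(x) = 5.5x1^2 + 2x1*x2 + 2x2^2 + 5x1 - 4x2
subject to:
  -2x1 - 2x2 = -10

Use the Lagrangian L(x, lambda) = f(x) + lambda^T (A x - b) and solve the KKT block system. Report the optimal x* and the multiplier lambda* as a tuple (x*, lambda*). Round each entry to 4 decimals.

Form the Lagrangian:
  L(x, lambda) = (1/2) x^T Q x + c^T x + lambda^T (A x - b)
Stationarity (grad_x L = 0): Q x + c + A^T lambda = 0.
Primal feasibility: A x = b.

This gives the KKT block system:
  [ Q   A^T ] [ x     ]   [-c ]
  [ A    0  ] [ lambda ] = [ b ]

Solving the linear system:
  x*      = (0.0909, 4.9091)
  lambda* = (7.9091)
  f(x*)   = 29.9545

x* = (0.0909, 4.9091), lambda* = (7.9091)


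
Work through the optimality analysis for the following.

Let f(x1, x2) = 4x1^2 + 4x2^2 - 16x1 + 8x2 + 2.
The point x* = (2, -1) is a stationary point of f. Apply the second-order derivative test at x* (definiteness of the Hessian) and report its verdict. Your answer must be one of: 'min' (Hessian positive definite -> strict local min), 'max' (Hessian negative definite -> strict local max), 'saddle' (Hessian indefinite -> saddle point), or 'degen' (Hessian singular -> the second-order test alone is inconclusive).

Compute the Hessian H = grad^2 f:
  H = [[8, 0], [0, 8]]
Verify stationarity: grad f(x*) = H x* + g = (0, 0).
Eigenvalues of H: 8, 8.
Both eigenvalues > 0, so H is positive definite -> x* is a strict local min.

min


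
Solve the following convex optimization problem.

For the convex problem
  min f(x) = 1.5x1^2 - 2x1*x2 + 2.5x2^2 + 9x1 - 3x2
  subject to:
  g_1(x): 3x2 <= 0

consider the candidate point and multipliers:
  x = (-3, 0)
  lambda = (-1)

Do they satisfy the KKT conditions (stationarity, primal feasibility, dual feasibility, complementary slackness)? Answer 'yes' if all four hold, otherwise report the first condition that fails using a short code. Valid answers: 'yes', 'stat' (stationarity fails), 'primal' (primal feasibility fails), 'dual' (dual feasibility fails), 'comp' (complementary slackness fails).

Gradient of f: grad f(x) = Q x + c = (0, 3)
Constraint values g_i(x) = a_i^T x - b_i:
  g_1((-3, 0)) = 0
Stationarity residual: grad f(x) + sum_i lambda_i a_i = (0, 0)
  -> stationarity OK
Primal feasibility (all g_i <= 0): OK
Dual feasibility (all lambda_i >= 0): FAILS
Complementary slackness (lambda_i * g_i(x) = 0 for all i): OK

Verdict: the first failing condition is dual_feasibility -> dual.

dual


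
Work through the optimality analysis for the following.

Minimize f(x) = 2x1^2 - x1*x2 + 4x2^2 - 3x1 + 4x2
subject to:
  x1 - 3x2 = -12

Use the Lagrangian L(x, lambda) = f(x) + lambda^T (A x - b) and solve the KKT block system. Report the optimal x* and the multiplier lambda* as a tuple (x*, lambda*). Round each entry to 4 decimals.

Form the Lagrangian:
  L(x, lambda) = (1/2) x^T Q x + c^T x + lambda^T (A x - b)
Stationarity (grad_x L = 0): Q x + c + A^T lambda = 0.
Primal feasibility: A x = b.

This gives the KKT block system:
  [ Q   A^T ] [ x     ]   [-c ]
  [ A    0  ] [ lambda ] = [ b ]

Solving the linear system:
  x*      = (-1.1842, 3.6053)
  lambda* = (11.3421)
  f(x*)   = 77.0395

x* = (-1.1842, 3.6053), lambda* = (11.3421)


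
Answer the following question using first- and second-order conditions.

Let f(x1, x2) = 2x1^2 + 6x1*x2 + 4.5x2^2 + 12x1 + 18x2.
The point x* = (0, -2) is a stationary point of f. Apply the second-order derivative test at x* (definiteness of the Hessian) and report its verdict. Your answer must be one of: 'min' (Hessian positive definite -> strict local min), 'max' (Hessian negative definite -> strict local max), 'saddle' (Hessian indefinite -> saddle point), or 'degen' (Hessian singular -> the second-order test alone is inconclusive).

Compute the Hessian H = grad^2 f:
  H = [[4, 6], [6, 9]]
Verify stationarity: grad f(x*) = H x* + g = (0, 0).
Eigenvalues of H: 0, 13.
H has a zero eigenvalue (singular; positive semidefinite but not definite), so H is neither positive definite, negative definite, nor indefinite. The second-order test alone is inconclusive -> degen.
(Indeed, f is constant along the null direction of H through x*, so x* is not a strict local extremum.)

degen


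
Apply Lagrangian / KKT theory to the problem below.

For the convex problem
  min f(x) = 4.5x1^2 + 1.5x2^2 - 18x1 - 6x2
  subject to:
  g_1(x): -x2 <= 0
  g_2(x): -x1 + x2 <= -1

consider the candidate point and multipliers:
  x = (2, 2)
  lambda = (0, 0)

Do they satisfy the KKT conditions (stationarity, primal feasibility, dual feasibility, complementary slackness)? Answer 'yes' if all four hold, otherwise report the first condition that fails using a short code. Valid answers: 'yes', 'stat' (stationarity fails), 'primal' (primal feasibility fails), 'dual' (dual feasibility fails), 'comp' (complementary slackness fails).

Gradient of f: grad f(x) = Q x + c = (0, 0)
Constraint values g_i(x) = a_i^T x - b_i:
  g_1((2, 2)) = -2
  g_2((2, 2)) = 1
Stationarity residual: grad f(x) + sum_i lambda_i a_i = (0, 0)
  -> stationarity OK
Primal feasibility (all g_i <= 0): FAILS
Dual feasibility (all lambda_i >= 0): OK
Complementary slackness (lambda_i * g_i(x) = 0 for all i): OK

Verdict: the first failing condition is primal_feasibility -> primal.

primal


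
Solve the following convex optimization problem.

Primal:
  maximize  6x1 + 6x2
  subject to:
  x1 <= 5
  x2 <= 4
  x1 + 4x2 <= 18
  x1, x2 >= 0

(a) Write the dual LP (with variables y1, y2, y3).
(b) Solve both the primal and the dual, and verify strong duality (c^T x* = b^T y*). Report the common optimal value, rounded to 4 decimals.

The standard primal-dual pair for 'max c^T x s.t. A x <= b, x >= 0' is:
  Dual:  min b^T y  s.t.  A^T y >= c,  y >= 0.

So the dual LP is:
  minimize  5y1 + 4y2 + 18y3
  subject to:
    y1 + y3 >= 6
    y2 + 4y3 >= 6
    y1, y2, y3 >= 0

Solving the primal: x* = (5, 3.25).
  primal value c^T x* = 49.5.
Solving the dual: y* = (4.5, 0, 1.5).
  dual value b^T y* = 49.5.
Strong duality: c^T x* = b^T y*. Confirmed.

49.5


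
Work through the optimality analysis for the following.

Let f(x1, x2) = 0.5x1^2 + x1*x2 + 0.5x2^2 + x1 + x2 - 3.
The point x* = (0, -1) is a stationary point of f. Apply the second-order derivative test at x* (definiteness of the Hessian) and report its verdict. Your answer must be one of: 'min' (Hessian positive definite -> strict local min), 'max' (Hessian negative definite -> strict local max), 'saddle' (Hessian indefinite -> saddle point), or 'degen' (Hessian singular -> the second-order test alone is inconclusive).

Compute the Hessian H = grad^2 f:
  H = [[1, 1], [1, 1]]
Verify stationarity: grad f(x*) = H x* + g = (0, 0).
Eigenvalues of H: 0, 2.
H has a zero eigenvalue (singular; positive semidefinite but not definite), so H is neither positive definite, negative definite, nor indefinite. The second-order test alone is inconclusive -> degen.
(Indeed, f is constant along the null direction of H through x*, so x* is not a strict local extremum.)

degen


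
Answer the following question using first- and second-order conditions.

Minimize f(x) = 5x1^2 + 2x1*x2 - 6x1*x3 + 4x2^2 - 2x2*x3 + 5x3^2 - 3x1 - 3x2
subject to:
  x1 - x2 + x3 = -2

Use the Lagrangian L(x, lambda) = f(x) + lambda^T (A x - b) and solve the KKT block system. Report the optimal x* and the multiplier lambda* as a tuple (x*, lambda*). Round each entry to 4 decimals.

Form the Lagrangian:
  L(x, lambda) = (1/2) x^T Q x + c^T x + lambda^T (A x - b)
Stationarity (grad_x L = 0): Q x + c + A^T lambda = 0.
Primal feasibility: A x = b.

This gives the KKT block system:
  [ Q   A^T ] [ x     ]   [-c ]
  [ A    0  ] [ lambda ] = [ b ]

Solving the linear system:
  x*      = (-0.5855, 0.8553, -0.5592)
  lambda* = (3.7895)
  f(x*)   = 3.3849

x* = (-0.5855, 0.8553, -0.5592), lambda* = (3.7895)


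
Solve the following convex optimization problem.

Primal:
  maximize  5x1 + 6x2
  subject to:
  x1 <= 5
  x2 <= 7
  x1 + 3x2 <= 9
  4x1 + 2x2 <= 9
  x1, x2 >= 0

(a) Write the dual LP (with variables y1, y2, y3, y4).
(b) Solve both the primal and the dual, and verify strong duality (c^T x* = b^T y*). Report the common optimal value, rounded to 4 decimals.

The standard primal-dual pair for 'max c^T x s.t. A x <= b, x >= 0' is:
  Dual:  min b^T y  s.t.  A^T y >= c,  y >= 0.

So the dual LP is:
  minimize  5y1 + 7y2 + 9y3 + 9y4
  subject to:
    y1 + y3 + 4y4 >= 5
    y2 + 3y3 + 2y4 >= 6
    y1, y2, y3, y4 >= 0

Solving the primal: x* = (0.9, 2.7).
  primal value c^T x* = 20.7.
Solving the dual: y* = (0, 0, 1.4, 0.9).
  dual value b^T y* = 20.7.
Strong duality: c^T x* = b^T y*. Confirmed.

20.7


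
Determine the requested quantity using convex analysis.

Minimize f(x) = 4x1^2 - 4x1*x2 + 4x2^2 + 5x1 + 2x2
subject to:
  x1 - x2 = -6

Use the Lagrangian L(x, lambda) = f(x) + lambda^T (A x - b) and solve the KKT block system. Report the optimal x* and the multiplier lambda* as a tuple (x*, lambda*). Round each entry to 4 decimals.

Form the Lagrangian:
  L(x, lambda) = (1/2) x^T Q x + c^T x + lambda^T (A x - b)
Stationarity (grad_x L = 0): Q x + c + A^T lambda = 0.
Primal feasibility: A x = b.

This gives the KKT block system:
  [ Q   A^T ] [ x     ]   [-c ]
  [ A    0  ] [ lambda ] = [ b ]

Solving the linear system:
  x*      = (-3.875, 2.125)
  lambda* = (34.5)
  f(x*)   = 95.9375

x* = (-3.875, 2.125), lambda* = (34.5)


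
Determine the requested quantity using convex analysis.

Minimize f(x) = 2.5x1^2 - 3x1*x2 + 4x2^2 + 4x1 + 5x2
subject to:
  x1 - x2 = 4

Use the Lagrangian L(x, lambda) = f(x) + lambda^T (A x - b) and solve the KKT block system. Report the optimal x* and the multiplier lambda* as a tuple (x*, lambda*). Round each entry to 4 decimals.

Form the Lagrangian:
  L(x, lambda) = (1/2) x^T Q x + c^T x + lambda^T (A x - b)
Stationarity (grad_x L = 0): Q x + c + A^T lambda = 0.
Primal feasibility: A x = b.

This gives the KKT block system:
  [ Q   A^T ] [ x     ]   [-c ]
  [ A    0  ] [ lambda ] = [ b ]

Solving the linear system:
  x*      = (1.5714, -2.4286)
  lambda* = (-19.1429)
  f(x*)   = 35.3571

x* = (1.5714, -2.4286), lambda* = (-19.1429)


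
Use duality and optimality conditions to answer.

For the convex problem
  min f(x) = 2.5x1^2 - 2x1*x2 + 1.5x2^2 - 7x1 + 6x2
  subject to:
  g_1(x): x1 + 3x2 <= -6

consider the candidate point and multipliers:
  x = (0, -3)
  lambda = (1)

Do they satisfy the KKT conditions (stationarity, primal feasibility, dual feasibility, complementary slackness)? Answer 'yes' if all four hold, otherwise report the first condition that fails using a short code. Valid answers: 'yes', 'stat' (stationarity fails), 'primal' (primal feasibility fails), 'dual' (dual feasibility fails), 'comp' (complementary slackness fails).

Gradient of f: grad f(x) = Q x + c = (-1, -3)
Constraint values g_i(x) = a_i^T x - b_i:
  g_1((0, -3)) = -3
Stationarity residual: grad f(x) + sum_i lambda_i a_i = (0, 0)
  -> stationarity OK
Primal feasibility (all g_i <= 0): OK
Dual feasibility (all lambda_i >= 0): OK
Complementary slackness (lambda_i * g_i(x) = 0 for all i): FAILS

Verdict: the first failing condition is complementary_slackness -> comp.

comp


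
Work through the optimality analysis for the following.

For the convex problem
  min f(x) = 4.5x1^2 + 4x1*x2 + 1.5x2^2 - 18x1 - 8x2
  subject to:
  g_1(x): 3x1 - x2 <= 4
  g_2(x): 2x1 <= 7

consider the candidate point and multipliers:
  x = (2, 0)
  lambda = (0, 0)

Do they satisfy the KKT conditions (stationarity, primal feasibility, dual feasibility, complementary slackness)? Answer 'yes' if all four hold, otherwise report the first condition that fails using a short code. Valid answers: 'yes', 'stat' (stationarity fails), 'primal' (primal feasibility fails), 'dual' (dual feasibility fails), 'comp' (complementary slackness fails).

Gradient of f: grad f(x) = Q x + c = (0, 0)
Constraint values g_i(x) = a_i^T x - b_i:
  g_1((2, 0)) = 2
  g_2((2, 0)) = -3
Stationarity residual: grad f(x) + sum_i lambda_i a_i = (0, 0)
  -> stationarity OK
Primal feasibility (all g_i <= 0): FAILS
Dual feasibility (all lambda_i >= 0): OK
Complementary slackness (lambda_i * g_i(x) = 0 for all i): OK

Verdict: the first failing condition is primal_feasibility -> primal.

primal


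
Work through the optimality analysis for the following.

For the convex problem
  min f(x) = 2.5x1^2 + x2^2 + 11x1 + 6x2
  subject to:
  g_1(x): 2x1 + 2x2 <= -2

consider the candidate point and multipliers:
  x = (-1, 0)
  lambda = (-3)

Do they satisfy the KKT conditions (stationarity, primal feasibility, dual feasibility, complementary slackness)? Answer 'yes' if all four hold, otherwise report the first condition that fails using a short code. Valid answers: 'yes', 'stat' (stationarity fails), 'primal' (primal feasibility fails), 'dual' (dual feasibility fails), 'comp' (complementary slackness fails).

Gradient of f: grad f(x) = Q x + c = (6, 6)
Constraint values g_i(x) = a_i^T x - b_i:
  g_1((-1, 0)) = 0
Stationarity residual: grad f(x) + sum_i lambda_i a_i = (0, 0)
  -> stationarity OK
Primal feasibility (all g_i <= 0): OK
Dual feasibility (all lambda_i >= 0): FAILS
Complementary slackness (lambda_i * g_i(x) = 0 for all i): OK

Verdict: the first failing condition is dual_feasibility -> dual.

dual


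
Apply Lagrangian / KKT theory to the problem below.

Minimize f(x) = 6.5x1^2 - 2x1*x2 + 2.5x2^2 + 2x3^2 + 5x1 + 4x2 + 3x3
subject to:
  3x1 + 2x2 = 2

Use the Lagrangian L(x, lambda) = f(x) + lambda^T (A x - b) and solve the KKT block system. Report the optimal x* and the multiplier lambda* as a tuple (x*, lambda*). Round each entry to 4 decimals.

Form the Lagrangian:
  L(x, lambda) = (1/2) x^T Q x + c^T x + lambda^T (A x - b)
Stationarity (grad_x L = 0): Q x + c + A^T lambda = 0.
Primal feasibility: A x = b.

This gives the KKT block system:
  [ Q   A^T ] [ x     ]   [-c ]
  [ A    0  ] [ lambda ] = [ b ]

Solving the linear system:
  x*      = (0.3471, 0.4793, -0.75)
  lambda* = (-2.8512)
  f(x*)   = 3.5527

x* = (0.3471, 0.4793, -0.75), lambda* = (-2.8512)


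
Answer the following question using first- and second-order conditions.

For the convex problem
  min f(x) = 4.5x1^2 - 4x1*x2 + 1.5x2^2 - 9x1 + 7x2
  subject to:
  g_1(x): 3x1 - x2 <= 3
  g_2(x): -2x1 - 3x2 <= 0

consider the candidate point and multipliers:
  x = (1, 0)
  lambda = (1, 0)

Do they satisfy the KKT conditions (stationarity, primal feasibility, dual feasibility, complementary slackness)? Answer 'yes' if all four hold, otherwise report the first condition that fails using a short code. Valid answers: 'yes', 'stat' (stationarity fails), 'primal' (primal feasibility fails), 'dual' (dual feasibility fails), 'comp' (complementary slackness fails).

Gradient of f: grad f(x) = Q x + c = (0, 3)
Constraint values g_i(x) = a_i^T x - b_i:
  g_1((1, 0)) = 0
  g_2((1, 0)) = -2
Stationarity residual: grad f(x) + sum_i lambda_i a_i = (3, 2)
  -> stationarity FAILS
Primal feasibility (all g_i <= 0): OK
Dual feasibility (all lambda_i >= 0): OK
Complementary slackness (lambda_i * g_i(x) = 0 for all i): OK

Verdict: the first failing condition is stationarity -> stat.

stat


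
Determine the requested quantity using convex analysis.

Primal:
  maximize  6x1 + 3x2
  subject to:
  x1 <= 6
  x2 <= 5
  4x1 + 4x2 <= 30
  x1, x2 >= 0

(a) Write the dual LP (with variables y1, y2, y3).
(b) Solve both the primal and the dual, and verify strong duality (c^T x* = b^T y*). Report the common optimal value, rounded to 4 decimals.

The standard primal-dual pair for 'max c^T x s.t. A x <= b, x >= 0' is:
  Dual:  min b^T y  s.t.  A^T y >= c,  y >= 0.

So the dual LP is:
  minimize  6y1 + 5y2 + 30y3
  subject to:
    y1 + 4y3 >= 6
    y2 + 4y3 >= 3
    y1, y2, y3 >= 0

Solving the primal: x* = (6, 1.5).
  primal value c^T x* = 40.5.
Solving the dual: y* = (3, 0, 0.75).
  dual value b^T y* = 40.5.
Strong duality: c^T x* = b^T y*. Confirmed.

40.5


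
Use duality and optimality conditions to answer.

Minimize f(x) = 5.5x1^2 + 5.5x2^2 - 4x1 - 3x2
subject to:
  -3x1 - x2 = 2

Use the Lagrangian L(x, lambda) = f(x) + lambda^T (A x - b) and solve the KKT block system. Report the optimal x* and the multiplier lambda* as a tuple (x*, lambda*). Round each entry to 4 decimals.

Form the Lagrangian:
  L(x, lambda) = (1/2) x^T Q x + c^T x + lambda^T (A x - b)
Stationarity (grad_x L = 0): Q x + c + A^T lambda = 0.
Primal feasibility: A x = b.

This gives the KKT block system:
  [ Q   A^T ] [ x     ]   [-c ]
  [ A    0  ] [ lambda ] = [ b ]

Solving the linear system:
  x*      = (-0.6455, -0.0636)
  lambda* = (-3.7)
  f(x*)   = 5.0864

x* = (-0.6455, -0.0636), lambda* = (-3.7)


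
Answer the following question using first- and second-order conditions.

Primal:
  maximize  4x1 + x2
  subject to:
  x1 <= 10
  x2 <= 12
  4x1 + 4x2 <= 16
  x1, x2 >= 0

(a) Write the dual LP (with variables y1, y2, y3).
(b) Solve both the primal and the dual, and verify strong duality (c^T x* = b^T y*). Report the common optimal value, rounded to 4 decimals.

The standard primal-dual pair for 'max c^T x s.t. A x <= b, x >= 0' is:
  Dual:  min b^T y  s.t.  A^T y >= c,  y >= 0.

So the dual LP is:
  minimize  10y1 + 12y2 + 16y3
  subject to:
    y1 + 4y3 >= 4
    y2 + 4y3 >= 1
    y1, y2, y3 >= 0

Solving the primal: x* = (4, 0).
  primal value c^T x* = 16.
Solving the dual: y* = (0, 0, 1).
  dual value b^T y* = 16.
Strong duality: c^T x* = b^T y*. Confirmed.

16


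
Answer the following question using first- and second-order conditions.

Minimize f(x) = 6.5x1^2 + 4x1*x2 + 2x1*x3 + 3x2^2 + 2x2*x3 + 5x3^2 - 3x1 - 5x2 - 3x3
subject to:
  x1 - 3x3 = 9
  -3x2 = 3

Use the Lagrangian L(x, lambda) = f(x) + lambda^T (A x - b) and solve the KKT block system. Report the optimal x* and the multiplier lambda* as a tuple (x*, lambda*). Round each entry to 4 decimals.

Form the Lagrangian:
  L(x, lambda) = (1/2) x^T Q x + c^T x + lambda^T (A x - b)
Stationarity (grad_x L = 0): Q x + c + A^T lambda = 0.
Primal feasibility: A x = b.

This gives the KKT block system:
  [ Q   A^T ] [ x     ]   [-c ]
  [ A    0  ] [ lambda ] = [ b ]

Solving the linear system:
  x*      = (1.5971, -1, -2.4676)
  lambda* = (-8.8273, -3.1823)
  f(x*)   = 48.3022

x* = (1.5971, -1, -2.4676), lambda* = (-8.8273, -3.1823)


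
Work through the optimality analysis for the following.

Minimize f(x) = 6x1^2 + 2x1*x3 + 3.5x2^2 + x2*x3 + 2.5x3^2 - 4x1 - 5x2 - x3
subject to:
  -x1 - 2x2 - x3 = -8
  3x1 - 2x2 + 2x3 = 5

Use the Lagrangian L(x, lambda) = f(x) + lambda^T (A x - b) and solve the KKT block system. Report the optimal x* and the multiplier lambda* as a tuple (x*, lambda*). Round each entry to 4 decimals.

Form the Lagrangian:
  L(x, lambda) = (1/2) x^T Q x + c^T x + lambda^T (A x - b)
Stationarity (grad_x L = 0): Q x + c + A^T lambda = 0.
Primal feasibility: A x = b.

This gives the KKT block system:
  [ Q   A^T ] [ x     ]   [-c ]
  [ A    0  ] [ lambda ] = [ b ]

Solving the linear system:
  x*      = (1.5227, 2.0871, 2.3031)
  lambda* = (9.1869, -3.2305)
  f(x*)   = 35.4093

x* = (1.5227, 2.0871, 2.3031), lambda* = (9.1869, -3.2305)


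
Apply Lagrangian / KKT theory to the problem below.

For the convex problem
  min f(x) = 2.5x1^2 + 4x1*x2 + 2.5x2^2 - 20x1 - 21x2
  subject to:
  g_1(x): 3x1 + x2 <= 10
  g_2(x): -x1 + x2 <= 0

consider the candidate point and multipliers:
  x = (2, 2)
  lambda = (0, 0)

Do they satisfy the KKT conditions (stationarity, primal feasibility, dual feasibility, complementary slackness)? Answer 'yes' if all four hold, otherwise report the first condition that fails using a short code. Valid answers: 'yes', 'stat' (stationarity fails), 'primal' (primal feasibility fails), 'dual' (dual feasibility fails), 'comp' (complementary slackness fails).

Gradient of f: grad f(x) = Q x + c = (-2, -3)
Constraint values g_i(x) = a_i^T x - b_i:
  g_1((2, 2)) = -2
  g_2((2, 2)) = 0
Stationarity residual: grad f(x) + sum_i lambda_i a_i = (-2, -3)
  -> stationarity FAILS
Primal feasibility (all g_i <= 0): OK
Dual feasibility (all lambda_i >= 0): OK
Complementary slackness (lambda_i * g_i(x) = 0 for all i): OK

Verdict: the first failing condition is stationarity -> stat.

stat


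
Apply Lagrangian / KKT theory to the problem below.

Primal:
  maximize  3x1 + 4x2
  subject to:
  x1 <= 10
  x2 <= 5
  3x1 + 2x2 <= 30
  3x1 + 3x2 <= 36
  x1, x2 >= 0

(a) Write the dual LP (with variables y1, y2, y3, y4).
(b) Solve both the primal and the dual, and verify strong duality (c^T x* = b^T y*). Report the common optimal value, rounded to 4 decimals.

The standard primal-dual pair for 'max c^T x s.t. A x <= b, x >= 0' is:
  Dual:  min b^T y  s.t.  A^T y >= c,  y >= 0.

So the dual LP is:
  minimize  10y1 + 5y2 + 30y3 + 36y4
  subject to:
    y1 + 3y3 + 3y4 >= 3
    y2 + 2y3 + 3y4 >= 4
    y1, y2, y3, y4 >= 0

Solving the primal: x* = (6.6667, 5).
  primal value c^T x* = 40.
Solving the dual: y* = (0, 2, 1, 0).
  dual value b^T y* = 40.
Strong duality: c^T x* = b^T y*. Confirmed.

40


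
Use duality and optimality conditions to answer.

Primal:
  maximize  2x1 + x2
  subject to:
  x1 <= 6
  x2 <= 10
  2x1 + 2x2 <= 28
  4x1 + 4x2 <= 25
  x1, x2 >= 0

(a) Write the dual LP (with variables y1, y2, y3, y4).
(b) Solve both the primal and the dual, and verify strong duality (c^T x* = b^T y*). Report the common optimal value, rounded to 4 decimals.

The standard primal-dual pair for 'max c^T x s.t. A x <= b, x >= 0' is:
  Dual:  min b^T y  s.t.  A^T y >= c,  y >= 0.

So the dual LP is:
  minimize  6y1 + 10y2 + 28y3 + 25y4
  subject to:
    y1 + 2y3 + 4y4 >= 2
    y2 + 2y3 + 4y4 >= 1
    y1, y2, y3, y4 >= 0

Solving the primal: x* = (6, 0.25).
  primal value c^T x* = 12.25.
Solving the dual: y* = (1, 0, 0, 0.25).
  dual value b^T y* = 12.25.
Strong duality: c^T x* = b^T y*. Confirmed.

12.25


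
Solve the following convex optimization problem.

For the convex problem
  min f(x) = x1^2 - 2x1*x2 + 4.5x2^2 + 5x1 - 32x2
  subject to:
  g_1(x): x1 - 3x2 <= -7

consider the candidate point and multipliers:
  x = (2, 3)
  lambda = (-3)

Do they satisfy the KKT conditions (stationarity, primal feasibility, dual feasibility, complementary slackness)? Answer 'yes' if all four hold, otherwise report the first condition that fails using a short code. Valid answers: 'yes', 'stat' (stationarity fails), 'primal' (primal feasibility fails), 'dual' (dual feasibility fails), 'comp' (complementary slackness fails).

Gradient of f: grad f(x) = Q x + c = (3, -9)
Constraint values g_i(x) = a_i^T x - b_i:
  g_1((2, 3)) = 0
Stationarity residual: grad f(x) + sum_i lambda_i a_i = (0, 0)
  -> stationarity OK
Primal feasibility (all g_i <= 0): OK
Dual feasibility (all lambda_i >= 0): FAILS
Complementary slackness (lambda_i * g_i(x) = 0 for all i): OK

Verdict: the first failing condition is dual_feasibility -> dual.

dual


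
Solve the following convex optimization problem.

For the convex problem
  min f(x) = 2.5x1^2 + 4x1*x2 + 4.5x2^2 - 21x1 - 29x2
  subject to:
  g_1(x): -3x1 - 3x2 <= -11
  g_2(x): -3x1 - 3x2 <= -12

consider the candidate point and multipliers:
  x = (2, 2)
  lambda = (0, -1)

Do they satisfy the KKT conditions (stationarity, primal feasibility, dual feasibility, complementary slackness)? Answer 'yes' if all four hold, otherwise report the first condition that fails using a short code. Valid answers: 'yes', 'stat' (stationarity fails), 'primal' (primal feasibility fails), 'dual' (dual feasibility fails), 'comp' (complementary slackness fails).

Gradient of f: grad f(x) = Q x + c = (-3, -3)
Constraint values g_i(x) = a_i^T x - b_i:
  g_1((2, 2)) = -1
  g_2((2, 2)) = 0
Stationarity residual: grad f(x) + sum_i lambda_i a_i = (0, 0)
  -> stationarity OK
Primal feasibility (all g_i <= 0): OK
Dual feasibility (all lambda_i >= 0): FAILS
Complementary slackness (lambda_i * g_i(x) = 0 for all i): OK

Verdict: the first failing condition is dual_feasibility -> dual.

dual


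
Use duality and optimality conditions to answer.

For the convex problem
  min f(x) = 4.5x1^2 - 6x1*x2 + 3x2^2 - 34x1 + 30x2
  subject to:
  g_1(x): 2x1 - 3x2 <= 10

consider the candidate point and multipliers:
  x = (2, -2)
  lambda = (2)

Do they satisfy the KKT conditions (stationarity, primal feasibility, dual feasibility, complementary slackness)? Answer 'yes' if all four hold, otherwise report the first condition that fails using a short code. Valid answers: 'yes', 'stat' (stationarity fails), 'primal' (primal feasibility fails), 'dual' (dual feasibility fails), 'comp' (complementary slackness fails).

Gradient of f: grad f(x) = Q x + c = (-4, 6)
Constraint values g_i(x) = a_i^T x - b_i:
  g_1((2, -2)) = 0
Stationarity residual: grad f(x) + sum_i lambda_i a_i = (0, 0)
  -> stationarity OK
Primal feasibility (all g_i <= 0): OK
Dual feasibility (all lambda_i >= 0): OK
Complementary slackness (lambda_i * g_i(x) = 0 for all i): OK

Verdict: yes, KKT holds.

yes


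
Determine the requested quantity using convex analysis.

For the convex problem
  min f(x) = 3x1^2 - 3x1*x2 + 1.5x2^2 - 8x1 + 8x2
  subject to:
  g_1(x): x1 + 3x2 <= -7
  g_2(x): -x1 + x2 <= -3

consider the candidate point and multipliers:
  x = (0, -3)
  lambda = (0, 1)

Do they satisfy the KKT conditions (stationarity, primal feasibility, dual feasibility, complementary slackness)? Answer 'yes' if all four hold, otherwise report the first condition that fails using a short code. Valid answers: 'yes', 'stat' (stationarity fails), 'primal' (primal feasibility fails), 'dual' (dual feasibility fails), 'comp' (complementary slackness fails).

Gradient of f: grad f(x) = Q x + c = (1, -1)
Constraint values g_i(x) = a_i^T x - b_i:
  g_1((0, -3)) = -2
  g_2((0, -3)) = 0
Stationarity residual: grad f(x) + sum_i lambda_i a_i = (0, 0)
  -> stationarity OK
Primal feasibility (all g_i <= 0): OK
Dual feasibility (all lambda_i >= 0): OK
Complementary slackness (lambda_i * g_i(x) = 0 for all i): OK

Verdict: yes, KKT holds.

yes


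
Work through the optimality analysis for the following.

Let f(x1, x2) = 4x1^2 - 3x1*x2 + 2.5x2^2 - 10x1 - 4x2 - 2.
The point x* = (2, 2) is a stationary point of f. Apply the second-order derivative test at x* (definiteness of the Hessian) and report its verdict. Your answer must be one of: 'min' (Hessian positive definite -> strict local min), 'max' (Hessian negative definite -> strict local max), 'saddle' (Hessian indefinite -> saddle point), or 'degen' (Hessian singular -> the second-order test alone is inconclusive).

Compute the Hessian H = grad^2 f:
  H = [[8, -3], [-3, 5]]
Verify stationarity: grad f(x*) = H x* + g = (0, 0).
Eigenvalues of H: 3.1459, 9.8541.
Both eigenvalues > 0, so H is positive definite -> x* is a strict local min.

min


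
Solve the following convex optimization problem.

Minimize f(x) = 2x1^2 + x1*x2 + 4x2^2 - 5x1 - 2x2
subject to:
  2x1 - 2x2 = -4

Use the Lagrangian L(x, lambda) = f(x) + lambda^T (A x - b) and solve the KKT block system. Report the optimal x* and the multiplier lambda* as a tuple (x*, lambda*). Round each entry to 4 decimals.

Form the Lagrangian:
  L(x, lambda) = (1/2) x^T Q x + c^T x + lambda^T (A x - b)
Stationarity (grad_x L = 0): Q x + c + A^T lambda = 0.
Primal feasibility: A x = b.

This gives the KKT block system:
  [ Q   A^T ] [ x     ]   [-c ]
  [ A    0  ] [ lambda ] = [ b ]

Solving the linear system:
  x*      = (-0.7857, 1.2143)
  lambda* = (3.4643)
  f(x*)   = 7.6786

x* = (-0.7857, 1.2143), lambda* = (3.4643)


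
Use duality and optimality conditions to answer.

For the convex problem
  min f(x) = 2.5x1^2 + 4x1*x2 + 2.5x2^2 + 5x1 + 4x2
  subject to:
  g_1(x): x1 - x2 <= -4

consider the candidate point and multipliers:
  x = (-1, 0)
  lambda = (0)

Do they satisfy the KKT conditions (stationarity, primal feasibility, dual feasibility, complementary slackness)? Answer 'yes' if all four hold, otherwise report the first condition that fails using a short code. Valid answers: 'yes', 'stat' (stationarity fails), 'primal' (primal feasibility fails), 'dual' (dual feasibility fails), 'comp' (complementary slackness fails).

Gradient of f: grad f(x) = Q x + c = (0, 0)
Constraint values g_i(x) = a_i^T x - b_i:
  g_1((-1, 0)) = 3
Stationarity residual: grad f(x) + sum_i lambda_i a_i = (0, 0)
  -> stationarity OK
Primal feasibility (all g_i <= 0): FAILS
Dual feasibility (all lambda_i >= 0): OK
Complementary slackness (lambda_i * g_i(x) = 0 for all i): OK

Verdict: the first failing condition is primal_feasibility -> primal.

primal


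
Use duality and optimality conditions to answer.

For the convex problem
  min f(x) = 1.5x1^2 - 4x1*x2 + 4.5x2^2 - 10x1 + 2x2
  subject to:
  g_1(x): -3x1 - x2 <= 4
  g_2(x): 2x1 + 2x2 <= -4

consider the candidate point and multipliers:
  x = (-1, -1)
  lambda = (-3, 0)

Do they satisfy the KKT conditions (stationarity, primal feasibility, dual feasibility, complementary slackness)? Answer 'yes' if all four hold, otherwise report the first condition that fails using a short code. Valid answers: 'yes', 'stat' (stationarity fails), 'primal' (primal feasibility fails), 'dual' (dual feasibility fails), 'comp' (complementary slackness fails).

Gradient of f: grad f(x) = Q x + c = (-9, -3)
Constraint values g_i(x) = a_i^T x - b_i:
  g_1((-1, -1)) = 0
  g_2((-1, -1)) = 0
Stationarity residual: grad f(x) + sum_i lambda_i a_i = (0, 0)
  -> stationarity OK
Primal feasibility (all g_i <= 0): OK
Dual feasibility (all lambda_i >= 0): FAILS
Complementary slackness (lambda_i * g_i(x) = 0 for all i): OK

Verdict: the first failing condition is dual_feasibility -> dual.

dual


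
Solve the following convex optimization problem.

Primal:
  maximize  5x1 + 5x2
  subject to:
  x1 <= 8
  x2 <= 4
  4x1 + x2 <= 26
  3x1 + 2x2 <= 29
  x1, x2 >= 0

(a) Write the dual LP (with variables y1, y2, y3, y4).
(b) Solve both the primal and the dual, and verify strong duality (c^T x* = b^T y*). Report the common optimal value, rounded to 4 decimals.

The standard primal-dual pair for 'max c^T x s.t. A x <= b, x >= 0' is:
  Dual:  min b^T y  s.t.  A^T y >= c,  y >= 0.

So the dual LP is:
  minimize  8y1 + 4y2 + 26y3 + 29y4
  subject to:
    y1 + 4y3 + 3y4 >= 5
    y2 + y3 + 2y4 >= 5
    y1, y2, y3, y4 >= 0

Solving the primal: x* = (5.5, 4).
  primal value c^T x* = 47.5.
Solving the dual: y* = (0, 3.75, 1.25, 0).
  dual value b^T y* = 47.5.
Strong duality: c^T x* = b^T y*. Confirmed.

47.5


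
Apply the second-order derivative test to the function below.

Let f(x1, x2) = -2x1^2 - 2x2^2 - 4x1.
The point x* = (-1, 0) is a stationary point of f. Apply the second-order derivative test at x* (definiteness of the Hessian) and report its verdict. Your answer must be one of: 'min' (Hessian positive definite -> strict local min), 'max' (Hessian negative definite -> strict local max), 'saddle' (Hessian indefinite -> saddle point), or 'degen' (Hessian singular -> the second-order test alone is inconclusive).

Compute the Hessian H = grad^2 f:
  H = [[-4, 0], [0, -4]]
Verify stationarity: grad f(x*) = H x* + g = (0, 0).
Eigenvalues of H: -4, -4.
Both eigenvalues < 0, so H is negative definite -> x* is a strict local max.

max


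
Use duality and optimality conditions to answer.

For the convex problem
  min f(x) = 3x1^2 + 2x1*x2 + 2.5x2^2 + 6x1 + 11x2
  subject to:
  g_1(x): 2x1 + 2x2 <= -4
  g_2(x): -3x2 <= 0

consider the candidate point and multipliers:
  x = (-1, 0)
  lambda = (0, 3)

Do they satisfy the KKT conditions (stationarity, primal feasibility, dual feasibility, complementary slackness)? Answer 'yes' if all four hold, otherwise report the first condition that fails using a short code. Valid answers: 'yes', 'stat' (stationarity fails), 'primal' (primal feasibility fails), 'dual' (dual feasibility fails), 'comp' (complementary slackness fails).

Gradient of f: grad f(x) = Q x + c = (0, 9)
Constraint values g_i(x) = a_i^T x - b_i:
  g_1((-1, 0)) = 2
  g_2((-1, 0)) = 0
Stationarity residual: grad f(x) + sum_i lambda_i a_i = (0, 0)
  -> stationarity OK
Primal feasibility (all g_i <= 0): FAILS
Dual feasibility (all lambda_i >= 0): OK
Complementary slackness (lambda_i * g_i(x) = 0 for all i): OK

Verdict: the first failing condition is primal_feasibility -> primal.

primal


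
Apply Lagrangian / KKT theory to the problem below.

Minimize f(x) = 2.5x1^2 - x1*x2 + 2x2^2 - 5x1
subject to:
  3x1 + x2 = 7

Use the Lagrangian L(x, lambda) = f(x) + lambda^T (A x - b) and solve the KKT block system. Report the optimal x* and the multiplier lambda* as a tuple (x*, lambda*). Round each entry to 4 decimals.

Form the Lagrangian:
  L(x, lambda) = (1/2) x^T Q x + c^T x + lambda^T (A x - b)
Stationarity (grad_x L = 0): Q x + c + A^T lambda = 0.
Primal feasibility: A x = b.

This gives the KKT block system:
  [ Q   A^T ] [ x     ]   [-c ]
  [ A    0  ] [ lambda ] = [ b ]

Solving the linear system:
  x*      = (2.0426, 0.8723)
  lambda* = (-1.4468)
  f(x*)   = -0.0426

x* = (2.0426, 0.8723), lambda* = (-1.4468)


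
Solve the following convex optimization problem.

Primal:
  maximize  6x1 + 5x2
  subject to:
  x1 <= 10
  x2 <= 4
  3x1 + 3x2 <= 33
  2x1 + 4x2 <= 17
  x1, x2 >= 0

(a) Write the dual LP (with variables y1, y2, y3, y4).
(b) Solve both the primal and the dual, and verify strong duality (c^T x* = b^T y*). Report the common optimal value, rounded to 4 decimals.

The standard primal-dual pair for 'max c^T x s.t. A x <= b, x >= 0' is:
  Dual:  min b^T y  s.t.  A^T y >= c,  y >= 0.

So the dual LP is:
  minimize  10y1 + 4y2 + 33y3 + 17y4
  subject to:
    y1 + 3y3 + 2y4 >= 6
    y2 + 3y3 + 4y4 >= 5
    y1, y2, y3, y4 >= 0

Solving the primal: x* = (8.5, 0).
  primal value c^T x* = 51.
Solving the dual: y* = (0, 0, 0, 3).
  dual value b^T y* = 51.
Strong duality: c^T x* = b^T y*. Confirmed.

51


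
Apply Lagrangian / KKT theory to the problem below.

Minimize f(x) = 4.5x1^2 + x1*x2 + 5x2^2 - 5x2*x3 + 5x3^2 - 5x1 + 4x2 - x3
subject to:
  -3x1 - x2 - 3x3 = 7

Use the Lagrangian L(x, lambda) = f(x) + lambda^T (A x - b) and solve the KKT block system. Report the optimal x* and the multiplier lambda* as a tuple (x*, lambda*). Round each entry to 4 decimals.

Form the Lagrangian:
  L(x, lambda) = (1/2) x^T Q x + c^T x + lambda^T (A x - b)
Stationarity (grad_x L = 0): Q x + c + A^T lambda = 0.
Primal feasibility: A x = b.

This gives the KKT block system:
  [ Q   A^T ] [ x     ]   [-c ]
  [ A    0  ] [ lambda ] = [ b ]

Solving the linear system:
  x*      = (-0.306, -1.4484, -1.5445)
  lambda* = (-3.0676)
  f(x*)   = 9.3772

x* = (-0.306, -1.4484, -1.5445), lambda* = (-3.0676)


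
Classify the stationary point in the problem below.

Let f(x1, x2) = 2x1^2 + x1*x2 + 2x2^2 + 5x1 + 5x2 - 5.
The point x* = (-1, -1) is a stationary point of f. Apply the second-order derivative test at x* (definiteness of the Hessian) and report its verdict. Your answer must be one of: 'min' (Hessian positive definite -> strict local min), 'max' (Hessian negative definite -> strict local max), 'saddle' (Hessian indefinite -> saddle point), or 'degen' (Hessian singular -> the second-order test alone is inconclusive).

Compute the Hessian H = grad^2 f:
  H = [[4, 1], [1, 4]]
Verify stationarity: grad f(x*) = H x* + g = (0, 0).
Eigenvalues of H: 3, 5.
Both eigenvalues > 0, so H is positive definite -> x* is a strict local min.

min


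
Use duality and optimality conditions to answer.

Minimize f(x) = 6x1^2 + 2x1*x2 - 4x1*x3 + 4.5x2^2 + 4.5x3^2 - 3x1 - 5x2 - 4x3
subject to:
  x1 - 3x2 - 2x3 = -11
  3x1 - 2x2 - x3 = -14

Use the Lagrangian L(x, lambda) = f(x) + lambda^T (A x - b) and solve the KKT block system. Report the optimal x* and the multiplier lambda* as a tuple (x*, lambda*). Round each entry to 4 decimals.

Form the Lagrangian:
  L(x, lambda) = (1/2) x^T Q x + c^T x + lambda^T (A x - b)
Stationarity (grad_x L = 0): Q x + c + A^T lambda = 0.
Primal feasibility: A x = b.

This gives the KKT block system:
  [ Q   A^T ] [ x     ]   [-c ]
  [ A    0  ] [ lambda ] = [ b ]

Solving the linear system:
  x*      = (-2.8369, 2.8156, -0.1419)
  lambda* = (-2.5265, 11.1233)
  f(x*)   = 61.4675

x* = (-2.8369, 2.8156, -0.1419), lambda* = (-2.5265, 11.1233)


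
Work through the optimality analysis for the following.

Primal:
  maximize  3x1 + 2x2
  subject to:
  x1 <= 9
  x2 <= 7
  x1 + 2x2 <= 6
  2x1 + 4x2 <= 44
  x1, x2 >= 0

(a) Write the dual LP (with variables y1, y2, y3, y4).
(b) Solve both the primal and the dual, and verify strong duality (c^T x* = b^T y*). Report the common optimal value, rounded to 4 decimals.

The standard primal-dual pair for 'max c^T x s.t. A x <= b, x >= 0' is:
  Dual:  min b^T y  s.t.  A^T y >= c,  y >= 0.

So the dual LP is:
  minimize  9y1 + 7y2 + 6y3 + 44y4
  subject to:
    y1 + y3 + 2y4 >= 3
    y2 + 2y3 + 4y4 >= 2
    y1, y2, y3, y4 >= 0

Solving the primal: x* = (6, 0).
  primal value c^T x* = 18.
Solving the dual: y* = (0, 0, 3, 0).
  dual value b^T y* = 18.
Strong duality: c^T x* = b^T y*. Confirmed.

18


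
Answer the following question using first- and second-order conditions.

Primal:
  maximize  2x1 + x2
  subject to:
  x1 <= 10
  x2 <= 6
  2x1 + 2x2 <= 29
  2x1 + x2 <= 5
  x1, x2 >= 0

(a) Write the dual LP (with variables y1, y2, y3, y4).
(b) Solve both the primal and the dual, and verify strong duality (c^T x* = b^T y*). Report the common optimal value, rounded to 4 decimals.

The standard primal-dual pair for 'max c^T x s.t. A x <= b, x >= 0' is:
  Dual:  min b^T y  s.t.  A^T y >= c,  y >= 0.

So the dual LP is:
  minimize  10y1 + 6y2 + 29y3 + 5y4
  subject to:
    y1 + 2y3 + 2y4 >= 2
    y2 + 2y3 + y4 >= 1
    y1, y2, y3, y4 >= 0

Solving the primal: x* = (2.5, 0).
  primal value c^T x* = 5.
Solving the dual: y* = (0, 0, 0, 1).
  dual value b^T y* = 5.
Strong duality: c^T x* = b^T y*. Confirmed.

5
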